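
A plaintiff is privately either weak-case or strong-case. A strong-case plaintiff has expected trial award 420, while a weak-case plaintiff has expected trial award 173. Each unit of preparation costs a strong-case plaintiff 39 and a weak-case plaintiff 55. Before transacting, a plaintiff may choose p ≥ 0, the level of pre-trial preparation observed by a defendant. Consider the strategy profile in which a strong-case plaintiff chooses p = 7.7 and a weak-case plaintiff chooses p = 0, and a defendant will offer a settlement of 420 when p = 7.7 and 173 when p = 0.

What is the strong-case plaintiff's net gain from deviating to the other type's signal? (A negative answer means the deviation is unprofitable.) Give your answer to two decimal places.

53.30

Playing p = 7.7 the strong-case plaintiff receives 420 − 39 × 7.7 = 119.7.
Deviating to p = 0 yields 173 instead.
Gain from deviating: 173 − 119.7 = 53.30.
The gain is positive, so the strong-case type's incentive-compatibility constraint is violated — this profile is not a separating equilibrium.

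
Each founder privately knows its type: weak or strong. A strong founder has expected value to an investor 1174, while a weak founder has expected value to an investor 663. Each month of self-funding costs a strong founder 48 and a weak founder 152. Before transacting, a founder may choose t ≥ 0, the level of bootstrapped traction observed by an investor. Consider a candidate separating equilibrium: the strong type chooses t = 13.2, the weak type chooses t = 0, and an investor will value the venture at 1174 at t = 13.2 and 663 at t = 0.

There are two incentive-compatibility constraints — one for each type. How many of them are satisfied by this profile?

Weak type: stay at 0 → 663; mimic → 1174 − 152 × 13.2 = -832.4. IC holds (663 ≥ -832.4).
Strong type: signal → 1174 − 48 × 13.2 = 540.4; deviate to 0 → 663. IC fails (540.4 < 663).
1 of 2 constraints hold, so this profile is not an equilibrium.

1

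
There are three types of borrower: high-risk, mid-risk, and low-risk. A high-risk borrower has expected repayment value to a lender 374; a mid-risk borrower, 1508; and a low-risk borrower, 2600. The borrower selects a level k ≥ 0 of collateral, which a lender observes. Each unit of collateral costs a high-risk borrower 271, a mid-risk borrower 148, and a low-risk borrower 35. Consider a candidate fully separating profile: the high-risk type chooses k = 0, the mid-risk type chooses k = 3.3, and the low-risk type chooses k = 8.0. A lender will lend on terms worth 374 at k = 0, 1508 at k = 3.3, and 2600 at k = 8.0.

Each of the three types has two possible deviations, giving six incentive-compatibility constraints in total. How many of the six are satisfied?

3

Low-risk (own payoff 2600 − 35×8.0 = 2320): to k=0 gives 374 → no gain ✓; to k=3.3 gives 1508 − 35×3.3 = 1392.5 → no gain ✓.
Mid-risk (own payoff 1508 − 148×3.3 = 1019.6): to k=0 gives 374 → no gain ✓; to k=8.0 gives 2600 − 148×8.0 = 1416 → profitable ✗.
High-risk (own payoff 374): to k=3.3 gives 1508 − 271×3.3 = 613.7 → profitable ✗; to k=8.0 gives 2600 − 271×8.0 = 432 → profitable ✗.
3 of the 6 constraints hold; not an equilibrium.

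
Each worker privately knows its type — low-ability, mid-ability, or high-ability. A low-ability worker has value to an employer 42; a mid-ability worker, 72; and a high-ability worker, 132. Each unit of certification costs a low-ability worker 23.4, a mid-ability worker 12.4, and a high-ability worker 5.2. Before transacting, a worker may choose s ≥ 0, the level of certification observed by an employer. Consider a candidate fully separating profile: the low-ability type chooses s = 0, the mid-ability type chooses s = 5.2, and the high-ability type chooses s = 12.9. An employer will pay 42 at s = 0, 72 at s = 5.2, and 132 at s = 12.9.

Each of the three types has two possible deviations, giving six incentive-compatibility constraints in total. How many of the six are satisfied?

5

Low-ability (own payoff 42): to s=5.2 gives 72 − 23.4×5.2 = -49.68 → no gain ✓; to s=12.9 gives 132 − 23.4×12.9 = -169.86 → no gain ✓.
Mid-ability (own payoff 72 − 12.4×5.2 = 7.52): to s=0 gives 42 → profitable ✗; to s=12.9 gives 132 − 12.4×12.9 = -27.96 → no gain ✓.
High-ability (own payoff 132 − 5.2×12.9 = 64.92): to s=0 gives 42 → no gain ✓; to s=5.2 gives 72 − 5.2×5.2 = 44.96 → no gain ✓.
5 of the 6 constraints hold; not an equilibrium.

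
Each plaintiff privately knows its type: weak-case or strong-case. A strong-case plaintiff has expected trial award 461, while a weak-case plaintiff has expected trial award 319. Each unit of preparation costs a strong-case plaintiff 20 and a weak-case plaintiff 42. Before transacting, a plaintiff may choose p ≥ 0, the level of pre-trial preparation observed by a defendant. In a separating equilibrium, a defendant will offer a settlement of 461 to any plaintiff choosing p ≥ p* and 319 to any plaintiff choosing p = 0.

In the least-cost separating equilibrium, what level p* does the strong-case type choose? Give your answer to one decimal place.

A weak-case plaintiff choosing p = 0 receives 319.
Imitating at p* instead would pay 461 at cost 42·p*, netting 461 − 42·p*.
Indifference: 319 = 461 − 42·p*, so p* = (461 − 319) / 42 ≈ 3.4.
At p* the weak-case type's incentive constraint just binds; the strong-case type strictly prefers p* since its per-unit cost is lower.

3.4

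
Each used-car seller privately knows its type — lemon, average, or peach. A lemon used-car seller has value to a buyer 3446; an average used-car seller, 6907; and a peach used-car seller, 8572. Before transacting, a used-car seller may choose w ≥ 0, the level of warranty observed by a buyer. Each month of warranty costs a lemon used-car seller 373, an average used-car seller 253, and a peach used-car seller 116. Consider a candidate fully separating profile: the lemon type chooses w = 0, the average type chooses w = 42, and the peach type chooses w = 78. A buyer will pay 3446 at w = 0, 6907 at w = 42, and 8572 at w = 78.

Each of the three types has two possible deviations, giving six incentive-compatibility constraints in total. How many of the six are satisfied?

3

Lemon (own payoff 3446): to w=42 gives 6907 − 373×42 = -8759 → no gain ✓; to w=78 gives 8572 − 373×78 = -20522 → no gain ✓.
Average (own payoff 6907 − 253×42 = -3719): to w=0 gives 3446 → profitable ✗; to w=78 gives 8572 − 253×78 = -11162 → no gain ✓.
Peach (own payoff 8572 − 116×78 = -476): to w=0 gives 3446 → profitable ✗; to w=42 gives 6907 − 116×42 = 2035 → profitable ✗.
3 of the 6 constraints hold; not an equilibrium.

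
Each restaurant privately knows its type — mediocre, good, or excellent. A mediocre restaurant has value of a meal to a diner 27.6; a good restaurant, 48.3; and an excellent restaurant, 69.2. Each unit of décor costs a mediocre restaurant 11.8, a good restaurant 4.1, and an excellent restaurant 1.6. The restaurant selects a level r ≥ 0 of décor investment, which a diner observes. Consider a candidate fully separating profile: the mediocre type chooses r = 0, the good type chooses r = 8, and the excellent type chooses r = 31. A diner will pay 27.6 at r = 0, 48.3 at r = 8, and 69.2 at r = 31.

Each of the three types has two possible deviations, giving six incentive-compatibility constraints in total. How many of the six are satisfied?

3

Mediocre (own payoff 27.6): to r=8 gives 48.3 − 11.8×8 = -46.1 → no gain ✓; to r=31 gives 69.2 − 11.8×31 = -296.6 → no gain ✓.
Good (own payoff 48.3 − 4.1×8 = 15.5): to r=0 gives 27.6 → profitable ✗; to r=31 gives 69.2 − 4.1×31 = -57.9 → no gain ✓.
Excellent (own payoff 69.2 − 1.6×31 = 19.6): to r=0 gives 27.6 → profitable ✗; to r=8 gives 48.3 − 1.6×8 = 35.5 → profitable ✗.
3 of the 6 constraints hold; not an equilibrium.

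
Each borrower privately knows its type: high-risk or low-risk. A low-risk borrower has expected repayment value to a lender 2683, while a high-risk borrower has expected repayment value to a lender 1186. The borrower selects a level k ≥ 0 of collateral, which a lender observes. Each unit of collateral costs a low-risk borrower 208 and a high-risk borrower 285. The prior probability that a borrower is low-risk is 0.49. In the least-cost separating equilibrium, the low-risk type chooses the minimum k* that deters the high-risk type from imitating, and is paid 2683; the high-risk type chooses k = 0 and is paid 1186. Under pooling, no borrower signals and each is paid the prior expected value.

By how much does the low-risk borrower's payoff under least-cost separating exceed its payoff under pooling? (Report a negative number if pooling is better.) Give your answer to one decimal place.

-329.1

Least-cost separating signal: k* solves 1186 = 2683 − 285·k*, so k* = (2683 − 1186)/285 ≈ 5.2526.
Low-risk type's separating payoff: 2683 − 208 × k* = 2683 − 208 × (2683 − 1186)/285 = 2683 − 311376/285 ≈ 1590.453.
Pooling payoff: 0.49 × 2683 + 0.51 × 1186 = 1919.53.
Difference: 1590.453 − 1919.53 = -329.077, i.e. -329.1 to one decimal place.
The low-risk type would prefer the pooling outcome.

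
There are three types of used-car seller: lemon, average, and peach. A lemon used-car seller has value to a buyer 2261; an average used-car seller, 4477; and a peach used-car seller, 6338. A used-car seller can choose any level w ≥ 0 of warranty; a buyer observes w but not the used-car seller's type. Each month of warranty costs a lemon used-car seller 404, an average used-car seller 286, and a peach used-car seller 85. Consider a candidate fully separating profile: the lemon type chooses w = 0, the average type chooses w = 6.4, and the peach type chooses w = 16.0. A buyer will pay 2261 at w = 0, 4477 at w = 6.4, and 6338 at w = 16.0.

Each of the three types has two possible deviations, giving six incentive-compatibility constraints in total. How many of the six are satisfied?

Average (own payoff 4477 − 286×6.4 = 2646.6): to w=0 gives 2261 → no gain ✓; to w=16.0 gives 6338 − 286×16.0 = 1762 → no gain ✓.
Peach (own payoff 6338 − 85×16.0 = 4978): to w=0 gives 2261 → no gain ✓; to w=6.4 gives 4477 − 85×6.4 = 3933 → no gain ✓.
Lemon (own payoff 2261): to w=6.4 gives 4477 − 404×6.4 = 1891.4 → no gain ✓; to w=16.0 gives 6338 − 404×16.0 = -126 → no gain ✓.
6 of the 6 constraints hold; this profile is a separating equilibrium.

6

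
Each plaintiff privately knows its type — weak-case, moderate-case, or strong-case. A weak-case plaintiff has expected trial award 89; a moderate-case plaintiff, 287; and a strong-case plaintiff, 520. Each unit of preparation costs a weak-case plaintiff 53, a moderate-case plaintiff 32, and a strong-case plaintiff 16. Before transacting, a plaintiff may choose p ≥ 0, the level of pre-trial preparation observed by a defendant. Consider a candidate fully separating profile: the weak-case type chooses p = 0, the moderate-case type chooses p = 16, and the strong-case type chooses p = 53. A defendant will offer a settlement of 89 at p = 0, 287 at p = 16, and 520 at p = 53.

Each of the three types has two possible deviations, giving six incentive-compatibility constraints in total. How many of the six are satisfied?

3

Weak-case (own payoff 89): to p=16 gives 287 − 53×16 = -561 → no gain ✓; to p=53 gives 520 − 53×53 = -2289 → no gain ✓.
Moderate-case (own payoff 287 − 32×16 = -225): to p=0 gives 89 → profitable ✗; to p=53 gives 520 − 32×53 = -1176 → no gain ✓.
Strong-case (own payoff 520 − 16×53 = -328): to p=0 gives 89 → profitable ✗; to p=16 gives 287 − 16×16 = 31 → profitable ✗.
3 of the 6 constraints hold; not an equilibrium.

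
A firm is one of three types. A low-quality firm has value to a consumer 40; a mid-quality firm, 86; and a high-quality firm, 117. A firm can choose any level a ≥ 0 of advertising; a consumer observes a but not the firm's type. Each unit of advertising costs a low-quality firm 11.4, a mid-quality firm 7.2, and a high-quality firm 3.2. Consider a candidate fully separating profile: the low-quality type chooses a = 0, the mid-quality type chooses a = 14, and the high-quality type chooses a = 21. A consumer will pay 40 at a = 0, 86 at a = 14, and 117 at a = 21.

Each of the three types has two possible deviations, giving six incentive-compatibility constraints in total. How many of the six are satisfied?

5

Mid-quality (own payoff 86 − 7.2×14 = -14.8): to a=0 gives 40 → profitable ✗; to a=21 gives 117 − 7.2×21 = -34.2 → no gain ✓.
Low-quality (own payoff 40): to a=14 gives 86 − 11.4×14 = -73.6 → no gain ✓; to a=21 gives 117 − 11.4×21 = -122.4 → no gain ✓.
High-quality (own payoff 117 − 3.2×21 = 49.8): to a=0 gives 40 → no gain ✓; to a=14 gives 86 − 3.2×14 = 41.2 → no gain ✓.
5 of the 6 constraints hold; not an equilibrium.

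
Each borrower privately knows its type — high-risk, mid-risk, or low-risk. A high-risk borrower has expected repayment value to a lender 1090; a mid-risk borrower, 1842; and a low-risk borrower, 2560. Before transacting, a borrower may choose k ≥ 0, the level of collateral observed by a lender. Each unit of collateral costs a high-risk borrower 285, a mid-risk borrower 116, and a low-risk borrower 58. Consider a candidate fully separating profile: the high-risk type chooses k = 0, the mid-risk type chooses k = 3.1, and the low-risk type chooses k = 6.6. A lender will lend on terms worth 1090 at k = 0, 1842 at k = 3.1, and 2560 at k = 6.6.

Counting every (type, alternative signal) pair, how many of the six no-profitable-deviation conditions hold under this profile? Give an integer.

Low-risk (own payoff 2560 − 58×6.6 = 2177.2): to k=0 gives 1090 → no gain ✓; to k=3.1 gives 1842 − 58×3.1 = 1662.2 → no gain ✓.
High-risk (own payoff 1090): to k=3.1 gives 1842 − 285×3.1 = 958.5 → no gain ✓; to k=6.6 gives 2560 − 285×6.6 = 679 → no gain ✓.
Mid-risk (own payoff 1842 − 116×3.1 = 1482.4): to k=0 gives 1090 → no gain ✓; to k=6.6 gives 2560 − 116×6.6 = 1794.4 → profitable ✗.
5 of the 6 constraints hold; not an equilibrium.

5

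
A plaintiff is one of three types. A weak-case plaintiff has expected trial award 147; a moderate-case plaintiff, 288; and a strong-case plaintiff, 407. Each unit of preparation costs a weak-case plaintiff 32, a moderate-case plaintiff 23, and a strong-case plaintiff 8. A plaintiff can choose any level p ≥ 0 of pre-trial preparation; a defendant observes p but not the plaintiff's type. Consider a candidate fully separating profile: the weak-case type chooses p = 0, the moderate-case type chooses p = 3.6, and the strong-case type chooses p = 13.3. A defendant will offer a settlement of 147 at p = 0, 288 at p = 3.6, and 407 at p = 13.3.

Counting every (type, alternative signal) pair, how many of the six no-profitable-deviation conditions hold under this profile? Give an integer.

5

Weak-case (own payoff 147): to p=3.6 gives 288 − 32×3.6 = 172.8 → profitable ✗; to p=13.3 gives 407 − 32×13.3 = -18.6 → no gain ✓.
Strong-case (own payoff 407 − 8×13.3 = 300.6): to p=0 gives 147 → no gain ✓; to p=3.6 gives 288 − 8×3.6 = 259.2 → no gain ✓.
Moderate-case (own payoff 288 − 23×3.6 = 205.2): to p=0 gives 147 → no gain ✓; to p=13.3 gives 407 − 23×13.3 = 101.1 → no gain ✓.
5 of the 6 constraints hold; not an equilibrium.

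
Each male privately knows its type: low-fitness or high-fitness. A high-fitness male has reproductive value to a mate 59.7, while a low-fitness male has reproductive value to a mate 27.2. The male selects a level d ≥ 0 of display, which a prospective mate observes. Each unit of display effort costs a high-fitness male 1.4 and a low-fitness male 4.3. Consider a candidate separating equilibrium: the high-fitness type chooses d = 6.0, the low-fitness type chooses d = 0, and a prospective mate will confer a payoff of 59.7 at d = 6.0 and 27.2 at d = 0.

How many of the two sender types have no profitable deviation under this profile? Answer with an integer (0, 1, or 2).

1

High-fitness type: signal → 59.7 − 1.4 × 6.0 = 51.3; deviate to 0 → 27.2. IC holds (51.3 ≥ 27.2).
Low-fitness type: stay at 0 → 27.2; mimic → 59.7 − 4.3 × 6.0 = 33.9. IC fails (27.2 < 33.9).
1 of 2 constraints hold, so this profile is not an equilibrium.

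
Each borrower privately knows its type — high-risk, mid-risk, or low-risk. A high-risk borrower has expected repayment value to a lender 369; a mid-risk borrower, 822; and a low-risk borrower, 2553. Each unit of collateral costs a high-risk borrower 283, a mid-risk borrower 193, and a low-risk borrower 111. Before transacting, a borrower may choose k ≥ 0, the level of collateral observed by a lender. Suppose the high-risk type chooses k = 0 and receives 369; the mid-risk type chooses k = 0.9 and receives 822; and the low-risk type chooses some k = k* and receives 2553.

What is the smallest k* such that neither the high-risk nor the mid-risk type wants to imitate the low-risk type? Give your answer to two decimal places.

High-risk type (on-path payoff 369) won't mimic when 369 ≥ 2553 − 283·k*, i.e. k* ≥ 7.72.
Mid-risk type (on-path payoff 822 − 193×0.9 = 648.3) won't mimic when 648.3 ≥ 2553 − 193·k*, i.e. k* ≥ 9.87.
Both must hold, so k* = max(7.72, 9.87) = 9.87. The mid-risk type's constraint binds.

9.87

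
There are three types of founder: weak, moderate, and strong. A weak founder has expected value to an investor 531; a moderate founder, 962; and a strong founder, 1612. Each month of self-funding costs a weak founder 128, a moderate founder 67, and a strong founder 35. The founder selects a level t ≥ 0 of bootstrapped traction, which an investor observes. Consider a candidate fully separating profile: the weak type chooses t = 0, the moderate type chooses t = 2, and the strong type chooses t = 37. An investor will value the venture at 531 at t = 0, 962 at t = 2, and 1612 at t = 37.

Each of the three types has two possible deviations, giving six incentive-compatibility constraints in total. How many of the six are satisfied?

3

Moderate (own payoff 962 − 67×2 = 828): to t=0 gives 531 → no gain ✓; to t=37 gives 1612 − 67×37 = -867 → no gain ✓.
Weak (own payoff 531): to t=2 gives 962 − 128×2 = 706 → profitable ✗; to t=37 gives 1612 − 128×37 = -3124 → no gain ✓.
Strong (own payoff 1612 − 35×37 = 317): to t=0 gives 531 → profitable ✗; to t=2 gives 962 − 35×2 = 892 → profitable ✗.
3 of the 6 constraints hold; not an equilibrium.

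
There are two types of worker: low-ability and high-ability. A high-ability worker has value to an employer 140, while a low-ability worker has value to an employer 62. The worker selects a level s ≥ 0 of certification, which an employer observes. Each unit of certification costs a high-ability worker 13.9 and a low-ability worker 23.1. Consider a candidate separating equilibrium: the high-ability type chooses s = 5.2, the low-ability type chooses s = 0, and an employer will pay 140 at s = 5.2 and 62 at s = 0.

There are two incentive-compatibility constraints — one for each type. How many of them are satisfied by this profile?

2

Low-ability type: stay at 0 → 62; mimic → 140 − 23.1 × 5.2 = 19.88. IC holds (62 ≥ 19.88).
High-ability type: signal → 140 − 13.9 × 5.2 = 67.72; deviate to 0 → 62. IC holds (67.72 ≥ 62).
2 of 2 constraints hold, so this is a separating equilibrium.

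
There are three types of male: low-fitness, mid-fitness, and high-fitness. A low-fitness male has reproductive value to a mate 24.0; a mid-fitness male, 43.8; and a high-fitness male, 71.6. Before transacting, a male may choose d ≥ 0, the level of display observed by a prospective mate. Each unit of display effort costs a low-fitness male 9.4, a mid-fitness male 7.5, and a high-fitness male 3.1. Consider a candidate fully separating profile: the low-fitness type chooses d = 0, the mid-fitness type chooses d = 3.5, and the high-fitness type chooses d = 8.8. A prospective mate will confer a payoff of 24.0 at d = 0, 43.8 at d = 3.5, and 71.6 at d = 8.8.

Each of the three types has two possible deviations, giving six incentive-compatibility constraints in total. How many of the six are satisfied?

High-fitness (own payoff 71.6 − 3.1×8.8 = 44.32): to d=0 gives 24.0 → no gain ✓; to d=3.5 gives 43.8 − 3.1×3.5 = 32.95 → no gain ✓.
Low-fitness (own payoff 24.0): to d=3.5 gives 43.8 − 9.4×3.5 = 10.9 → no gain ✓; to d=8.8 gives 71.6 − 9.4×8.8 = -11.12 → no gain ✓.
Mid-fitness (own payoff 43.8 − 7.5×3.5 = 17.55): to d=0 gives 24.0 → profitable ✗; to d=8.8 gives 71.6 − 7.5×8.8 = 5.6 → no gain ✓.
5 of the 6 constraints hold; not an equilibrium.

5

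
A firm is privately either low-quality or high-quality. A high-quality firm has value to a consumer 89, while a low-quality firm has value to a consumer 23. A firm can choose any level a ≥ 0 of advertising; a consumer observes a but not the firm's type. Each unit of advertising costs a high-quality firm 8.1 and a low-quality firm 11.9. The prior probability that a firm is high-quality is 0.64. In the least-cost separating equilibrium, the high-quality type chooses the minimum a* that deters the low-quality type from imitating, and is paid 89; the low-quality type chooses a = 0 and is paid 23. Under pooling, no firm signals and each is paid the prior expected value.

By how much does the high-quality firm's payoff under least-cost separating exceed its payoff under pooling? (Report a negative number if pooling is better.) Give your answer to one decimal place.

Least-cost separating signal: a* solves 23 = 89 − 11.9·a*, so a* = (89 − 23)/11.9 ≈ 5.5462.
High-quality type's separating payoff: 89 − 8.1 × a* = 89 − 8.1 × (89 − 23)/11.9 = 89 − 534.6/11.9 ≈ 44.076.
Pooling payoff: 0.64 × 89 + 0.36 × 23 = 65.24.
Difference: 44.076 − 65.24 = -21.164, i.e. -21.2 to one decimal place.
The high-quality type would prefer the pooling outcome.

-21.2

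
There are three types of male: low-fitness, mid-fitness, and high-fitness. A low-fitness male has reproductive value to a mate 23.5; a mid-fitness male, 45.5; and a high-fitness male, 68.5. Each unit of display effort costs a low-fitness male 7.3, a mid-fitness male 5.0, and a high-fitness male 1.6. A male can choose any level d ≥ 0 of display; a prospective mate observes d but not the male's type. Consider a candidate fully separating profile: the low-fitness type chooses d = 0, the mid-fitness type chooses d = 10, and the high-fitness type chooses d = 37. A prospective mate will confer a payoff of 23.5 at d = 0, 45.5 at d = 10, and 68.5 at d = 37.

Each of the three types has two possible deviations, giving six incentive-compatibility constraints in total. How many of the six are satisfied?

High-fitness (own payoff 68.5 − 1.6×37 = 9.3): to d=0 gives 23.5 → profitable ✗; to d=10 gives 45.5 − 1.6×10 = 29.5 → profitable ✗.
Mid-fitness (own payoff 45.5 − 5.0×10 = -4.5): to d=0 gives 23.5 → profitable ✗; to d=37 gives 68.5 − 5.0×37 = -116.5 → no gain ✓.
Low-fitness (own payoff 23.5): to d=10 gives 45.5 − 7.3×10 = -27.5 → no gain ✓; to d=37 gives 68.5 − 7.3×37 = -201.6 → no gain ✓.
3 of the 6 constraints hold; not an equilibrium.

3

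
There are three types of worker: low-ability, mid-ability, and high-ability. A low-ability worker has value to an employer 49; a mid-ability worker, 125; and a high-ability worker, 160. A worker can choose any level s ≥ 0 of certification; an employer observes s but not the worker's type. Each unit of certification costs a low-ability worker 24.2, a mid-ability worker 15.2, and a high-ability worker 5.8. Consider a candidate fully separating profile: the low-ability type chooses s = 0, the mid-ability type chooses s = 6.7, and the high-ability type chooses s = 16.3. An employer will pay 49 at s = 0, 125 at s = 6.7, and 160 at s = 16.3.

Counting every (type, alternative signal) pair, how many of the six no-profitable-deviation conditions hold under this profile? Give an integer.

Mid-ability (own payoff 125 − 15.2×6.7 = 23.16): to s=0 gives 49 → profitable ✗; to s=16.3 gives 160 − 15.2×16.3 = -87.76 → no gain ✓.
Low-ability (own payoff 49): to s=6.7 gives 125 − 24.2×6.7 = -37.14 → no gain ✓; to s=16.3 gives 160 − 24.2×16.3 = -234.46 → no gain ✓.
High-ability (own payoff 160 − 5.8×16.3 = 65.46): to s=0 gives 49 → no gain ✓; to s=6.7 gives 125 − 5.8×6.7 = 86.14 → profitable ✗.
4 of the 6 constraints hold; not an equilibrium.

4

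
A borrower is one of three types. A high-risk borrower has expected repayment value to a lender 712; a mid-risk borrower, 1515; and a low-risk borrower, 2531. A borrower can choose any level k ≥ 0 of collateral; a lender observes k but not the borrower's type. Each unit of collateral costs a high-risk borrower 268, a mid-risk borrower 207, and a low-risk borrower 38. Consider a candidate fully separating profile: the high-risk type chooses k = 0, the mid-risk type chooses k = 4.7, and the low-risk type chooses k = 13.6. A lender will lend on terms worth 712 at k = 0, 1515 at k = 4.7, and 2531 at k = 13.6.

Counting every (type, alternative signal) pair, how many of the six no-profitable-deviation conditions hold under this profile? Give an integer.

5

Low-risk (own payoff 2531 − 38×13.6 = 2014.2): to k=0 gives 712 → no gain ✓; to k=4.7 gives 1515 − 38×4.7 = 1336.4 → no gain ✓.
Mid-risk (own payoff 1515 − 207×4.7 = 542.1): to k=0 gives 712 → profitable ✗; to k=13.6 gives 2531 − 207×13.6 = -284.2 → no gain ✓.
High-risk (own payoff 712): to k=4.7 gives 1515 − 268×4.7 = 255.4 → no gain ✓; to k=13.6 gives 2531 − 268×13.6 = -1113.8 → no gain ✓.
5 of the 6 constraints hold; not an equilibrium.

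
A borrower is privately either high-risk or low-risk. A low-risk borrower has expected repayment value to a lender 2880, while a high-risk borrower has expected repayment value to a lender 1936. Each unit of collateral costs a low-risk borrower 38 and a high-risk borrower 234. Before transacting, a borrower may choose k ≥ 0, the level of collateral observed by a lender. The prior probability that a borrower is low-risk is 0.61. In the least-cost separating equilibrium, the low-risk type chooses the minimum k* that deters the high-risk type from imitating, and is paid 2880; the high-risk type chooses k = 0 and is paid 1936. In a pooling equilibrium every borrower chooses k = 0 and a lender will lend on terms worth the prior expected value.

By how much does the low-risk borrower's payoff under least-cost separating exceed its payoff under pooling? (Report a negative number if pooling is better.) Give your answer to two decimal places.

214.86

Least-cost separating signal: k* solves 1936 = 2880 − 234·k*, so k* = (2880 − 1936)/234 ≈ 4.0342.
Low-risk type's separating payoff: 2880 − 38 × k* = 2880 − 38 × (2880 − 1936)/234 = 2880 − 35872/234 ≈ 2726.7009.
Pooling payoff: 0.61 × 2880 + 0.39 × 1936 = 2511.84.
Difference: 2726.7009 − 2511.84 = 214.8609, i.e. 214.86 to two decimal places.
The low-risk type prefers to separate.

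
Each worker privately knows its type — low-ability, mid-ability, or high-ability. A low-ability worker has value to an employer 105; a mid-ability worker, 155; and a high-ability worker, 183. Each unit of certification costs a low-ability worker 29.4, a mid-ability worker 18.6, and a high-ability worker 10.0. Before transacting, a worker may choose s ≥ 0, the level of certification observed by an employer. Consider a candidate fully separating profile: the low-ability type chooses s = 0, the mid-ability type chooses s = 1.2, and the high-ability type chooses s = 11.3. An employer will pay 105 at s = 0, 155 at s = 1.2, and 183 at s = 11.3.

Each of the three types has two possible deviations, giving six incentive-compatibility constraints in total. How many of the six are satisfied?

3

High-ability (own payoff 183 − 10.0×11.3 = 70): to s=0 gives 105 → profitable ✗; to s=1.2 gives 155 − 10.0×1.2 = 143 → profitable ✗.
Low-ability (own payoff 105): to s=1.2 gives 155 − 29.4×1.2 = 119.72 → profitable ✗; to s=11.3 gives 183 − 29.4×11.3 = -149.22 → no gain ✓.
Mid-ability (own payoff 155 − 18.6×1.2 = 132.68): to s=0 gives 105 → no gain ✓; to s=11.3 gives 183 − 18.6×11.3 = -27.18 → no gain ✓.
3 of the 6 constraints hold; not an equilibrium.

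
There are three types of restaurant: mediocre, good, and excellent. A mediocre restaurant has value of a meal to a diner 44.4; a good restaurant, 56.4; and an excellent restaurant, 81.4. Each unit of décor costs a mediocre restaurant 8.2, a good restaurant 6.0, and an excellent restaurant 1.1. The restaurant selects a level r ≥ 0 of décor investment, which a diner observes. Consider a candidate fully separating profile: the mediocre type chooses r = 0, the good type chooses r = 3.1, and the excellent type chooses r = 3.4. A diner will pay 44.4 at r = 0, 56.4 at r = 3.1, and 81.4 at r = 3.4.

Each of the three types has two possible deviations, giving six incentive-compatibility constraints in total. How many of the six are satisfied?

Mediocre (own payoff 44.4): to r=3.1 gives 56.4 − 8.2×3.1 = 30.98 → no gain ✓; to r=3.4 gives 81.4 − 8.2×3.4 = 53.52 → profitable ✗.
Good (own payoff 56.4 − 6.0×3.1 = 37.8): to r=0 gives 44.4 → profitable ✗; to r=3.4 gives 81.4 − 6.0×3.4 = 61 → profitable ✗.
Excellent (own payoff 81.4 − 1.1×3.4 = 77.66): to r=0 gives 44.4 → no gain ✓; to r=3.1 gives 56.4 − 1.1×3.1 = 52.99 → no gain ✓.
3 of the 6 constraints hold; not an equilibrium.

3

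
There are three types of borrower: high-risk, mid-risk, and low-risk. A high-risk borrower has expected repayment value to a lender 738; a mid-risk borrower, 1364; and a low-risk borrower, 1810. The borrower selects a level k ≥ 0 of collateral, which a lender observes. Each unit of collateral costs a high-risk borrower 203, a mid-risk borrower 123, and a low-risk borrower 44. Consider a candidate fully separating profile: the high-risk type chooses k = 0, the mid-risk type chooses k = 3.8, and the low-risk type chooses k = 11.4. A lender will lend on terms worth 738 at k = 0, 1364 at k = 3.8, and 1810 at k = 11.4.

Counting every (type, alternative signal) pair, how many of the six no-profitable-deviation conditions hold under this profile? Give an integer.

6

Mid-risk (own payoff 1364 − 123×3.8 = 896.6): to k=0 gives 738 → no gain ✓; to k=11.4 gives 1810 − 123×11.4 = 407.8 → no gain ✓.
Low-risk (own payoff 1810 − 44×11.4 = 1308.4): to k=0 gives 738 → no gain ✓; to k=3.8 gives 1364 − 44×3.8 = 1196.8 → no gain ✓.
High-risk (own payoff 738): to k=3.8 gives 1364 − 203×3.8 = 592.6 → no gain ✓; to k=11.4 gives 1810 − 203×11.4 = -504.2 → no gain ✓.
6 of the 6 constraints hold; this profile is a separating equilibrium.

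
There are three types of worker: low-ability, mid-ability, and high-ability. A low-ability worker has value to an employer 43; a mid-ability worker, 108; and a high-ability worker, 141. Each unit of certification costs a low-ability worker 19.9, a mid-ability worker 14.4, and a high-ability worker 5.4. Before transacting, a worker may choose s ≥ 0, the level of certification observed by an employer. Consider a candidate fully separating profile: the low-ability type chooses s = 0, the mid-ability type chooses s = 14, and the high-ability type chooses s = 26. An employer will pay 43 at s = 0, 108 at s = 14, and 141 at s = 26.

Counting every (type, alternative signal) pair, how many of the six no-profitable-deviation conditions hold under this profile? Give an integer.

3

Low-ability (own payoff 43): to s=14 gives 108 − 19.9×14 = -170.6 → no gain ✓; to s=26 gives 141 − 19.9×26 = -376.4 → no gain ✓.
High-ability (own payoff 141 − 5.4×26 = 0.6): to s=0 gives 43 → profitable ✗; to s=14 gives 108 − 5.4×14 = 32.4 → profitable ✗.
Mid-ability (own payoff 108 − 14.4×14 = -93.6): to s=0 gives 43 → profitable ✗; to s=26 gives 141 − 14.4×26 = -233.4 → no gain ✓.
3 of the 6 constraints hold; not an equilibrium.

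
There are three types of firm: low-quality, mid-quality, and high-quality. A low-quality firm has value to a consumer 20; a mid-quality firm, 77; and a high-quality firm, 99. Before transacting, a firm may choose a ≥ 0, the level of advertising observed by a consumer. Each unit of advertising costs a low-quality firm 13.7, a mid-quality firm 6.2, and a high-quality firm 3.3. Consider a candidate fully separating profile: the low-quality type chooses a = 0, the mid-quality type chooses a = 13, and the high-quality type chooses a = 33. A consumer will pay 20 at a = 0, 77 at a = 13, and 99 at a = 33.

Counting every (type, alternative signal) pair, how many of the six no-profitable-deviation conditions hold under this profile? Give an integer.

Mid-quality (own payoff 77 − 6.2×13 = -3.6): to a=0 gives 20 → profitable ✗; to a=33 gives 99 − 6.2×33 = -105.6 → no gain ✓.
Low-quality (own payoff 20): to a=13 gives 77 − 13.7×13 = -101.1 → no gain ✓; to a=33 gives 99 − 13.7×33 = -353.1 → no gain ✓.
High-quality (own payoff 99 − 3.3×33 = -9.9): to a=0 gives 20 → profitable ✗; to a=13 gives 77 − 3.3×13 = 34.1 → profitable ✗.
3 of the 6 constraints hold; not an equilibrium.

3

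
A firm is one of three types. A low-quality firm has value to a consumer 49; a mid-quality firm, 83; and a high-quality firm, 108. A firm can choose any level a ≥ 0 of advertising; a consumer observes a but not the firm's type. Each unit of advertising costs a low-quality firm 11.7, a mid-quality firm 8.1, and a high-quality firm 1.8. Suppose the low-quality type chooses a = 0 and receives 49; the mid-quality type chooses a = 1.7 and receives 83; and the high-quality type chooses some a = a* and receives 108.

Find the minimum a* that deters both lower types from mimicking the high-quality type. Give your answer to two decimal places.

5.04

Low-quality type (on-path payoff 49) won't mimic when 49 ≥ 108 − 11.7·a*, i.e. a* ≥ 5.04.
Mid-quality type (on-path payoff 83 − 8.1×1.7 = 69.23) won't mimic when 69.23 ≥ 108 − 8.1·a*, i.e. a* ≥ 4.79.
Both must hold, so a* = max(5.04, 4.79) = 5.04. The low-quality type's constraint binds.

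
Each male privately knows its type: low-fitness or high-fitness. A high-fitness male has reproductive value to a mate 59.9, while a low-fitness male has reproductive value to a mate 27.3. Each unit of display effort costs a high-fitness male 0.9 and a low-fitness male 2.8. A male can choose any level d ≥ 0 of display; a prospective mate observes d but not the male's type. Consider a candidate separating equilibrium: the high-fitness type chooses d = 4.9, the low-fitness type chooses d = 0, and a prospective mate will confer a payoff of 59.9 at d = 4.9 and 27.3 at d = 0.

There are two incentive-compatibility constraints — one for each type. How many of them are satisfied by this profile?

1

High-fitness type: signal → 59.9 − 0.9 × 4.9 = 55.49; deviate to 0 → 27.3. IC holds (55.49 ≥ 27.3).
Low-fitness type: stay at 0 → 27.3; mimic → 59.9 − 2.8 × 4.9 = 46.18. IC fails (27.3 < 46.18).
1 of 2 constraints hold, so this profile is not an equilibrium.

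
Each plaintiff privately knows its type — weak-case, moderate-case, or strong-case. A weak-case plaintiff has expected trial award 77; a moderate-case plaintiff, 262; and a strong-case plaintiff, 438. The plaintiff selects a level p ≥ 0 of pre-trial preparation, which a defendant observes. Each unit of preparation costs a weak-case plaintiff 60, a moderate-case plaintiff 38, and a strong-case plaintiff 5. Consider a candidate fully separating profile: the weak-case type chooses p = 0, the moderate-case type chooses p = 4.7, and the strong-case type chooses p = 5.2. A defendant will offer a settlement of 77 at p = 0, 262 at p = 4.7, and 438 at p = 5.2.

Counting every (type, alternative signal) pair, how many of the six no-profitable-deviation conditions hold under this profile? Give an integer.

4

Strong-case (own payoff 438 − 5×5.2 = 412): to p=0 gives 77 → no gain ✓; to p=4.7 gives 262 − 5×4.7 = 238.5 → no gain ✓.
Moderate-case (own payoff 262 − 38×4.7 = 83.4): to p=0 gives 77 → no gain ✓; to p=5.2 gives 438 − 38×5.2 = 240.4 → profitable ✗.
Weak-case (own payoff 77): to p=4.7 gives 262 − 60×4.7 = -20 → no gain ✓; to p=5.2 gives 438 − 60×5.2 = 126 → profitable ✗.
4 of the 6 constraints hold; not an equilibrium.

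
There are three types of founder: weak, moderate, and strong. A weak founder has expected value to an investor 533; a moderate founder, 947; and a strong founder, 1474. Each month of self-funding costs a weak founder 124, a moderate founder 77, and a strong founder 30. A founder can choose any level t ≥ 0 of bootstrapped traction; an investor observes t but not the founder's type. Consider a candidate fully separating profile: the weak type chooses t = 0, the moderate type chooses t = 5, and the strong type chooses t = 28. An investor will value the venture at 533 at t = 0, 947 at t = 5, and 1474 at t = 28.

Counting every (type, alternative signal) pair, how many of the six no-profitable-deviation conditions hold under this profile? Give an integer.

5

Strong (own payoff 1474 − 30×28 = 634): to t=0 gives 533 → no gain ✓; to t=5 gives 947 − 30×5 = 797 → profitable ✗.
Weak (own payoff 533): to t=5 gives 947 − 124×5 = 327 → no gain ✓; to t=28 gives 1474 − 124×28 = -1998 → no gain ✓.
Moderate (own payoff 947 − 77×5 = 562): to t=0 gives 533 → no gain ✓; to t=28 gives 1474 − 77×28 = -682 → no gain ✓.
5 of the 6 constraints hold; not an equilibrium.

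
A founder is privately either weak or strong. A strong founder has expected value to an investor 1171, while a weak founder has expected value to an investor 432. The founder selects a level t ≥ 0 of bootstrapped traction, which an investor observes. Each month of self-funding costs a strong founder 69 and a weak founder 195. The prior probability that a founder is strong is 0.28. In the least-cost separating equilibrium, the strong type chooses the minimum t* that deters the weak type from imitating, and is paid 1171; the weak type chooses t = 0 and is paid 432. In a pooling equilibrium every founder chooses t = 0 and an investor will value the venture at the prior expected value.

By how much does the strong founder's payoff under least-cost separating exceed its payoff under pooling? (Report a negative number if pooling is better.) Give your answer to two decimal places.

Least-cost separating signal: t* solves 432 = 1171 − 195·t*, so t* = (1171 − 432)/195 ≈ 3.7897.
Strong type's separating payoff: 1171 − 69 × t* = 1171 − 69 × (1171 − 432)/195 = 1171 − 50991/195 ≈ 909.5077.
Pooling payoff: 0.28 × 1171 + 0.72 × 432 = 638.92.
Difference: 909.5077 − 638.92 = 270.5877, i.e. 270.59 to two decimal places.
The strong type prefers to separate.

270.59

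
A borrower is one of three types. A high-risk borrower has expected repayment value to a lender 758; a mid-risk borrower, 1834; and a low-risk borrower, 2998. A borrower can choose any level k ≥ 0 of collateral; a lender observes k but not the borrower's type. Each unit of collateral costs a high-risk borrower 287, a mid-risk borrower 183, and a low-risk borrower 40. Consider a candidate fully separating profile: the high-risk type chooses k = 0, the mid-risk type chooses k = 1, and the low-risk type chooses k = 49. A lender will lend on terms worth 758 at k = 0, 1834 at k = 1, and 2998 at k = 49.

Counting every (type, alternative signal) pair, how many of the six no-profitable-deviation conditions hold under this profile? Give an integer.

Mid-risk (own payoff 1834 − 183×1 = 1651): to k=0 gives 758 → no gain ✓; to k=49 gives 2998 − 183×49 = -5969 → no gain ✓.
Low-risk (own payoff 2998 − 40×49 = 1038): to k=0 gives 758 → no gain ✓; to k=1 gives 1834 − 40×1 = 1794 → profitable ✗.
High-risk (own payoff 758): to k=1 gives 1834 − 287×1 = 1547 → profitable ✗; to k=49 gives 2998 − 287×49 = -11065 → no gain ✓.
4 of the 6 constraints hold; not an equilibrium.

4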